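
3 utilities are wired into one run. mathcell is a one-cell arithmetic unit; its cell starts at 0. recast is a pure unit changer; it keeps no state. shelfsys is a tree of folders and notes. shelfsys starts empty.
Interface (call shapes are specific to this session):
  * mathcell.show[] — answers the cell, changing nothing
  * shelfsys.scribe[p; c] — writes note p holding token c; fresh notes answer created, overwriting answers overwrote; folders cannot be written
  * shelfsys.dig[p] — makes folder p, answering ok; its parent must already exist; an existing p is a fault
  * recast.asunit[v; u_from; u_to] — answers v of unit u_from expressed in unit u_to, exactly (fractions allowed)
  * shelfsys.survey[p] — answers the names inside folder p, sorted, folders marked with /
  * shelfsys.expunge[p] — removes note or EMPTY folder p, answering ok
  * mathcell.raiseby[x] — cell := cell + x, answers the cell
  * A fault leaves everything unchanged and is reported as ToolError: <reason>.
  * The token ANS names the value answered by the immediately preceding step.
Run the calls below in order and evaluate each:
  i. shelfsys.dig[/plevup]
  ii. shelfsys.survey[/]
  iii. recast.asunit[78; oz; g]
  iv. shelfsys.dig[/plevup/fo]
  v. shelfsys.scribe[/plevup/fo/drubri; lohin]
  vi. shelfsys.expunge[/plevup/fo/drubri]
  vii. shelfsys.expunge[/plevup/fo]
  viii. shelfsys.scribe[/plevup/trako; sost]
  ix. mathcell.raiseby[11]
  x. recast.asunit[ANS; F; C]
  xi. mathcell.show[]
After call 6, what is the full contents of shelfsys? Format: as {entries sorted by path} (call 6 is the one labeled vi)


Do: shelfsys.dig[p='/plevup']
See: ok
Do: shelfsys.survey[p='/']
See: [plevup/]
Do: recast.asunit[v='78'; u_from='oz'; u_to='g']
See: 1769010243/800000
Do: shelfsys.dig[p='/plevup/fo']
See: ok
Do: shelfsys.scribe[p='/plevup/fo/drubri'; c='lohin']
See: created
Do: shelfsys.expunge[p='/plevup/fo/drubri']
See: ok
Do: shelfsys.expunge[p='/plevup/fo']
See: ok
Do: shelfsys.scribe[p='/plevup/trako'; c='sost']
See: created
Do: mathcell.raiseby[x='11']
See: 11
Do: recast.asunit[v='ANS'; u_from='F'; u_to='C']
See: -35/3
Do: mathcell.show[]
See: 11

Answer: {plevup/, plevup/fo/}


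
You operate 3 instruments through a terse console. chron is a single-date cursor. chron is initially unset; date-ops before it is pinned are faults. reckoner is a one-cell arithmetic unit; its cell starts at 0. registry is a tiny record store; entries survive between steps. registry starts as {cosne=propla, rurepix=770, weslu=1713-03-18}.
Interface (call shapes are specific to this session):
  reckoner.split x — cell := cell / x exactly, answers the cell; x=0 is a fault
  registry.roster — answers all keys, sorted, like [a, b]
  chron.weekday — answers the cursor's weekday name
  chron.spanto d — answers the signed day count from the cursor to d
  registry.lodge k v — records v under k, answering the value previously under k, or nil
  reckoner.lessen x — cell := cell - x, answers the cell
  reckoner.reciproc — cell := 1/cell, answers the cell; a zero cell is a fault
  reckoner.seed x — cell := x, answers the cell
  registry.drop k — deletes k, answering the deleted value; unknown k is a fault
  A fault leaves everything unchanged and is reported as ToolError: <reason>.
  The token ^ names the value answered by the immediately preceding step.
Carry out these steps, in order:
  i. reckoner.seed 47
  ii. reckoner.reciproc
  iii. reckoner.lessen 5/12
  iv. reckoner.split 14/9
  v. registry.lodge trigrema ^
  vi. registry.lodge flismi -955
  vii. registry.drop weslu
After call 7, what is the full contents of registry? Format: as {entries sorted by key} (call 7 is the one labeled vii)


[in] seed 47
= 47
[in] reciproc
= 1/47
[in] lessen 5/12
= -223/564
[in] split 14/9
= -669/2632
[in] lodge trigrema ^
= nil
[in] lodge flismi -955
= nil
[in] drop weslu
= 1713-03-18

Answer: {cosne=propla, flismi=-955, rurepix=770, trigrema=-669/2632}


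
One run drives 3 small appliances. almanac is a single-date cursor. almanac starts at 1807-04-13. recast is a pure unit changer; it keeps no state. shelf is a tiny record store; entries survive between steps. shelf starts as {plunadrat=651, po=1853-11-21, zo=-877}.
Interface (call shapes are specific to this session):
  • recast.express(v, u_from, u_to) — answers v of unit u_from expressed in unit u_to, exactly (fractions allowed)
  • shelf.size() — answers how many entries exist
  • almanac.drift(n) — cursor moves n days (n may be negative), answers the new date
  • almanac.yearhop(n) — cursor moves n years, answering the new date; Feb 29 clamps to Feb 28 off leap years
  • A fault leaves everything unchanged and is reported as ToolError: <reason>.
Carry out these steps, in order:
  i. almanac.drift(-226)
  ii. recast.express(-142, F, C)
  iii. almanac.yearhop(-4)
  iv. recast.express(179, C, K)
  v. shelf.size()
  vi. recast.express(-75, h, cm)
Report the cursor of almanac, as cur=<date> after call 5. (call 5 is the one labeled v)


Answer: cur=1802-08-30

Derivation:
[in] almanac.drift n='-226'
[out] 1806-08-30
[in] recast.express v='-142' u_from='F' u_to='C'
[out] -290/3
[in] almanac.yearhop n='-4'
[out] 1802-08-30
[in] recast.express v='179' u_from='C' u_to='K'
[out] 9043/20
[in] shelf.size
[out] 3
[in] recast.express v='-75' u_from='h' u_to='cm'
[out] ToolError: incompatible units


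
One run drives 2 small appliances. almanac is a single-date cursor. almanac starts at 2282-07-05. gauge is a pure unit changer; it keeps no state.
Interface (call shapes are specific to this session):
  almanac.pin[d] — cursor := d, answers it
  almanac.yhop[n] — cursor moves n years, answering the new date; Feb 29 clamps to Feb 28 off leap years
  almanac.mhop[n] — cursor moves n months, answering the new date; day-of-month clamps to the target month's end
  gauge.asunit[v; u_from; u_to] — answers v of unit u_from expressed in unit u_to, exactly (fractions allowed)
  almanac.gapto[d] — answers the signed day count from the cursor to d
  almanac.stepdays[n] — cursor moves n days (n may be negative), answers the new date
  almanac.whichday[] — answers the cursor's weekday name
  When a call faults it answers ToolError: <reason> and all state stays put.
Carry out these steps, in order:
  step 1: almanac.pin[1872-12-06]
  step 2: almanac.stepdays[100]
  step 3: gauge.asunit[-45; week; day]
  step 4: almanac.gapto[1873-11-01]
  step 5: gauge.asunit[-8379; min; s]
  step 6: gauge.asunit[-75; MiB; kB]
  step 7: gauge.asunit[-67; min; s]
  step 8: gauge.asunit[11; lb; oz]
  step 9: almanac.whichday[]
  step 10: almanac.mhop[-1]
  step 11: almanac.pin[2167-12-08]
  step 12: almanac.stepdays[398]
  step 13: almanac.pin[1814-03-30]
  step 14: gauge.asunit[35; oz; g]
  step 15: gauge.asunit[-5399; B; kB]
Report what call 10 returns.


·→ almanac.pin(d='1872-12-06')
·← 1872-12-06
·→ almanac.stepdays(n='100')
·← 1873-03-16
·→ gauge.asunit(v='-45', u_from='week', u_to='day')
·← -315
·→ almanac.gapto(d='1873-11-01')
·← 230
·→ gauge.asunit(v='-8379', u_from='min', u_to='s')
·← -502740
·→ gauge.asunit(v='-75', u_from='MiB', u_to='kB')
·← -393216/5
·→ gauge.asunit(v='-67', u_from='min', u_to='s')
·← -4020
·→ gauge.asunit(v='11', u_from='lb', u_to='oz')
·← 176
·→ almanac.whichday()
·← Sunday
·→ almanac.mhop(n='-1')
·← 1873-02-16
·→ almanac.pin(d='2167-12-08')
·← 2167-12-08
·→ almanac.stepdays(n='398')
·← 2169-01-09
·→ almanac.pin(d='1814-03-30')
·← 1814-03-30
·→ gauge.asunit(v='35', u_from='oz', u_to='g')
·← 317514659/320000
·→ gauge.asunit(v='-5399', u_from='B', u_to='kB')
·← -5399/1000

Answer: 1873-02-16


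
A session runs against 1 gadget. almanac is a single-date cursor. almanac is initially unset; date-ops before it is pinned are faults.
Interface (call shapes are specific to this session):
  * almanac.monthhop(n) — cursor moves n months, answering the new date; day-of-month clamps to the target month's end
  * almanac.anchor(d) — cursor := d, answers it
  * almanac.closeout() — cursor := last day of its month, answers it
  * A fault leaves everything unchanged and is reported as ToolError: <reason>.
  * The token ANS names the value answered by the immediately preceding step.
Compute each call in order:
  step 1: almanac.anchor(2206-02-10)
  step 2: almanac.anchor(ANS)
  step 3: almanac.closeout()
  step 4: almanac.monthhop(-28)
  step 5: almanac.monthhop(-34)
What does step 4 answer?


Answer: 2203-10-28

Derivation:
==> almanac.anchor(d: 2206-02-10)
<== 2206-02-10
==> almanac.anchor(d: ANS)
<== 2206-02-10
==> almanac.closeout()
<== 2206-02-28
==> almanac.monthhop(n: -28)
<== 2203-10-28
==> almanac.monthhop(n: -34)
<== 2200-12-28


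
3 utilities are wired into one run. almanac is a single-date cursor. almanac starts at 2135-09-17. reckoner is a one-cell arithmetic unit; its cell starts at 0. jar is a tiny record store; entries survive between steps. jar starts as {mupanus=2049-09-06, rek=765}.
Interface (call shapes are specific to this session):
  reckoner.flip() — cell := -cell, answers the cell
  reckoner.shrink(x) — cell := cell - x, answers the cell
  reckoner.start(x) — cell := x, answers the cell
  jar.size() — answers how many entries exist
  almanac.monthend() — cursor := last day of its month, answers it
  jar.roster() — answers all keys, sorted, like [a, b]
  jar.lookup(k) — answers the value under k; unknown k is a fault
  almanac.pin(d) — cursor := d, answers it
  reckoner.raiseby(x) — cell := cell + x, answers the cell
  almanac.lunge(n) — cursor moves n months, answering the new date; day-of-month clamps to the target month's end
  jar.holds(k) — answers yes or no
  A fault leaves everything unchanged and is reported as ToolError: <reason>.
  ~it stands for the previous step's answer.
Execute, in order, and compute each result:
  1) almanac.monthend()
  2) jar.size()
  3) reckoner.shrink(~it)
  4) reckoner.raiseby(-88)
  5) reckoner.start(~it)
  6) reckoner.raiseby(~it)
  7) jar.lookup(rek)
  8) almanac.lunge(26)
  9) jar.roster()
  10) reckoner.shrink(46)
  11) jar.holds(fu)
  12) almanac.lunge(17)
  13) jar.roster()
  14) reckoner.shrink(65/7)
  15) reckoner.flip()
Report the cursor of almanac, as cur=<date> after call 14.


Answer: cur=2139-04-30

Derivation:
% monthend
  2135-09-30
% size
  2
% shrink x: ~it
  -2
% raiseby x: -88
  -90
% start x: ~it
  -90
% raiseby x: ~it
  -180
% lookup k: rek
  765
% lunge n: 26
  2137-11-30
% roster
  [mupanus, rek]
% shrink x: 46
  -226
% holds k: fu
  no
% lunge n: 17
  2139-04-30
% roster
  [mupanus, rek]
% shrink x: 65/7
  -1647/7
% flip
  1647/7


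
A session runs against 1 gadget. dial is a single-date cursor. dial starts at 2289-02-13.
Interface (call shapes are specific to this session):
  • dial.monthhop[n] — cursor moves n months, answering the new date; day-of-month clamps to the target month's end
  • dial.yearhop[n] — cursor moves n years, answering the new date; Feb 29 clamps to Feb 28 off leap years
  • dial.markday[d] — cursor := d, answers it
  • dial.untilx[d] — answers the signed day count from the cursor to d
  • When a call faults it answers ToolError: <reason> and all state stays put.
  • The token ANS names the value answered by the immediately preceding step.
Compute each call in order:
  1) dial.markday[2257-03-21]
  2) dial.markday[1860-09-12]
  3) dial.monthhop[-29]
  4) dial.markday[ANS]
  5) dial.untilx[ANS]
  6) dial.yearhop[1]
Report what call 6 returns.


Answer: 1859-04-12

Derivation:
I try dial.markday with d='2257-03-21', and get 2257-03-21.
I try dial.markday with d='1860-09-12', and see 1860-09-12.
Using dial.monthhop with n='-29', → 1858-04-12.
Invoking dial.markday with d='ANS', and get 1858-04-12.
I invoke dial.untilx with d='ANS', yielding 0.
I try dial.yearhop with n='1', and get 1859-04-12.


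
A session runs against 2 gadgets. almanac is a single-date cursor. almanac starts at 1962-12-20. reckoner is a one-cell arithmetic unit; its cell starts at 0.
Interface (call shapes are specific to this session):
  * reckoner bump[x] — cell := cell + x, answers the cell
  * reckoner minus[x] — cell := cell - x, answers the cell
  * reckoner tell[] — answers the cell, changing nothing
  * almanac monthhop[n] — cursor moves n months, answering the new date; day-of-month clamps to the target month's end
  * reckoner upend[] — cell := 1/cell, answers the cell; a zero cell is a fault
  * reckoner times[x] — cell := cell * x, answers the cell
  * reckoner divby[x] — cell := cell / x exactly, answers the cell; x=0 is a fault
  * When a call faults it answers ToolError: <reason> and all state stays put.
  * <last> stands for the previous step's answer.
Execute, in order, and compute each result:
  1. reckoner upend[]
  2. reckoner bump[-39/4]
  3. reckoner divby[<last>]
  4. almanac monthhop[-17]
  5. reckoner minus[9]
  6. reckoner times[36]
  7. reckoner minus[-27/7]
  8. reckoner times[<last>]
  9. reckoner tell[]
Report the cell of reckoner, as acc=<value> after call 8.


I call reckoner upend, — result: ToolError: reciprocal of zero.
I invoke reckoner bump(x: -39/4), and get -39/4.
Invoking reckoner divby(x: <last>), → 1.
I run almanac monthhop(n: -17), yielding 1961-07-20.
Invoking reckoner minus(x: 9), and observe -8.
I run reckoner times(x: 36), giving -288.
Using reckoner minus(x: -27/7), → -1989/7.
Using reckoner times(x: <last>), → 3956121/49.
I run reckoner tell, and observe 3956121/49.

Answer: acc=3956121/49


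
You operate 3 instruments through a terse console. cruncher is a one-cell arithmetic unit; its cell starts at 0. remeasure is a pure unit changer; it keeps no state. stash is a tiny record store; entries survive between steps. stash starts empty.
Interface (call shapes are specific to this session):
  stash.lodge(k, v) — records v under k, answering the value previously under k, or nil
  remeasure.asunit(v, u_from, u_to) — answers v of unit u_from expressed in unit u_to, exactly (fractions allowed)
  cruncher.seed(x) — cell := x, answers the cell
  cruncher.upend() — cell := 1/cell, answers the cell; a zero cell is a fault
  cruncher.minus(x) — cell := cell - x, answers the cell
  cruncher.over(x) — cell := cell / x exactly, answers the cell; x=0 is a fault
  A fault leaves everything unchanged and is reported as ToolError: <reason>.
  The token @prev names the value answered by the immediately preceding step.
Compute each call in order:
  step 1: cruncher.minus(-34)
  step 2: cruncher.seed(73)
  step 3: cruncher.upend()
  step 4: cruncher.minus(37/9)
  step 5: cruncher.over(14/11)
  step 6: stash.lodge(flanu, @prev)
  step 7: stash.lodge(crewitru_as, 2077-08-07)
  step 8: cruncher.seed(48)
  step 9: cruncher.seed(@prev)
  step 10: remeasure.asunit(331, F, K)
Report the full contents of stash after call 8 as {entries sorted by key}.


Answer: {crewitru_as=2077-08-07, flanu=-14806/4599}

Derivation:
>>> cruncher.minus x→-34
[out] 34
>>> cruncher.seed x→73
[out] 73
>>> cruncher.upend
[out] 1/73
>>> cruncher.minus x→37/9
[out] -2692/657
>>> cruncher.over x→14/11
[out] -14806/4599
>>> stash.lodge k→flanu v→@prev
[out] nil
>>> stash.lodge k→crewitru_as v→2077-08-07
[out] nil
>>> cruncher.seed x→48
[out] 48
>>> cruncher.seed x→@prev
[out] 48
>>> remeasure.asunit v→331 u_from→F u_to→K
[out] 79067/180


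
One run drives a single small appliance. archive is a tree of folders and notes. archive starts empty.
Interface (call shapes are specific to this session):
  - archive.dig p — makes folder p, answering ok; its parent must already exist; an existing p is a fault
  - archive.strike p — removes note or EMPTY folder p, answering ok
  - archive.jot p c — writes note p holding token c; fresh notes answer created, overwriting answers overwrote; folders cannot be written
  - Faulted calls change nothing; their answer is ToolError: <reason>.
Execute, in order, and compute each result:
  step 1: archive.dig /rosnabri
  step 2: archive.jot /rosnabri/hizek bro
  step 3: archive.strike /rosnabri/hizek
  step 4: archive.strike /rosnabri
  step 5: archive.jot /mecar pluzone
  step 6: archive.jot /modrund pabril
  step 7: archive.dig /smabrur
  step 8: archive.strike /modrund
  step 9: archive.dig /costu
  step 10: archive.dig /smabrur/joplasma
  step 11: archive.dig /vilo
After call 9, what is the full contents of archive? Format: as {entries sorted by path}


>> archive.dig(p=/rosnabri)
<< ok
>> archive.jot(p=/rosnabri/hizek, c=bro)
<< created
>> archive.strike(p=/rosnabri/hizek)
<< ok
>> archive.strike(p=/rosnabri)
<< ok
>> archive.jot(p=/mecar, c=pluzone)
<< created
>> archive.jot(p=/modrund, c=pabril)
<< created
>> archive.dig(p=/smabrur)
<< ok
>> archive.strike(p=/modrund)
<< ok
>> archive.dig(p=/costu)
<< ok
>> archive.dig(p=/smabrur/joplasma)
<< ok
>> archive.dig(p=/vilo)
<< ok

Answer: {costu/, mecar=pluzone, smabrur/}


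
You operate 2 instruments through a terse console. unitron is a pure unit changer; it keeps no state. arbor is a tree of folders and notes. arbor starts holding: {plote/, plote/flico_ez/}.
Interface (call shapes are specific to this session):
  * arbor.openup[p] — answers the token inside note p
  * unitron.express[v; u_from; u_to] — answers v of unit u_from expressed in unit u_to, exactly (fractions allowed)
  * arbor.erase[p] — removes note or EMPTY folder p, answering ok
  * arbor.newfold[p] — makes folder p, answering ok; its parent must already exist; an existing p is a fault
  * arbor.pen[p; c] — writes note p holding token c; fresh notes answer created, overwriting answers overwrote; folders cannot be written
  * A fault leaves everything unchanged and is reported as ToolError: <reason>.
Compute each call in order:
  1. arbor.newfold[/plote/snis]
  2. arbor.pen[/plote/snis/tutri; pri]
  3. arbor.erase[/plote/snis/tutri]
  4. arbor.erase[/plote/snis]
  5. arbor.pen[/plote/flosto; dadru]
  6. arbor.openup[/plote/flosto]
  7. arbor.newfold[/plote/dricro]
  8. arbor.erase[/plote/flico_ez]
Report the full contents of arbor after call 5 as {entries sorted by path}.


CALL arbor.newfold[p=/plote/snis]
RET  ok
CALL arbor.pen[p=/plote/snis/tutri; c=pri]
RET  created
CALL arbor.erase[p=/plote/snis/tutri]
RET  ok
CALL arbor.erase[p=/plote/snis]
RET  ok
CALL arbor.pen[p=/plote/flosto; c=dadru]
RET  created
CALL arbor.openup[p=/plote/flosto]
RET  dadru
CALL arbor.newfold[p=/plote/dricro]
RET  ok
CALL arbor.erase[p=/plote/flico_ez]
RET  ok

Answer: {plote/, plote/flico_ez/, plote/flosto=dadru}


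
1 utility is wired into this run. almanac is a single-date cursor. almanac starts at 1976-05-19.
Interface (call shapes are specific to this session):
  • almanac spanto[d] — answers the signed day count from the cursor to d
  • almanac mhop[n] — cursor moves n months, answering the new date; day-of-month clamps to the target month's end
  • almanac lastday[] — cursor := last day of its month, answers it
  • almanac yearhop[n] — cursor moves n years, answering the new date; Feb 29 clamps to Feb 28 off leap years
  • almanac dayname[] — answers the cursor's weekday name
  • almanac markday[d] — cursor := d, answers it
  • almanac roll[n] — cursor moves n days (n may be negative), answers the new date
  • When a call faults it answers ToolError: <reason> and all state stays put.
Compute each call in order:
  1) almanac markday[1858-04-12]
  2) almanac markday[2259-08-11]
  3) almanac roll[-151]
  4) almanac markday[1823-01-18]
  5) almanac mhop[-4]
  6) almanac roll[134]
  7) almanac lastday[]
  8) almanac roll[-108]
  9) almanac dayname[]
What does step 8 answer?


Answer: 1822-10-15

Derivation:
% almanac markday d=1858-04-12
  1858-04-12
% almanac markday d=2259-08-11
  2259-08-11
% almanac roll n=-151
  2259-03-13
% almanac markday d=1823-01-18
  1823-01-18
% almanac mhop n=-4
  1822-09-18
% almanac roll n=134
  1823-01-30
% almanac lastday
  1823-01-31
% almanac roll n=-108
  1822-10-15
% almanac dayname
  Tuesday


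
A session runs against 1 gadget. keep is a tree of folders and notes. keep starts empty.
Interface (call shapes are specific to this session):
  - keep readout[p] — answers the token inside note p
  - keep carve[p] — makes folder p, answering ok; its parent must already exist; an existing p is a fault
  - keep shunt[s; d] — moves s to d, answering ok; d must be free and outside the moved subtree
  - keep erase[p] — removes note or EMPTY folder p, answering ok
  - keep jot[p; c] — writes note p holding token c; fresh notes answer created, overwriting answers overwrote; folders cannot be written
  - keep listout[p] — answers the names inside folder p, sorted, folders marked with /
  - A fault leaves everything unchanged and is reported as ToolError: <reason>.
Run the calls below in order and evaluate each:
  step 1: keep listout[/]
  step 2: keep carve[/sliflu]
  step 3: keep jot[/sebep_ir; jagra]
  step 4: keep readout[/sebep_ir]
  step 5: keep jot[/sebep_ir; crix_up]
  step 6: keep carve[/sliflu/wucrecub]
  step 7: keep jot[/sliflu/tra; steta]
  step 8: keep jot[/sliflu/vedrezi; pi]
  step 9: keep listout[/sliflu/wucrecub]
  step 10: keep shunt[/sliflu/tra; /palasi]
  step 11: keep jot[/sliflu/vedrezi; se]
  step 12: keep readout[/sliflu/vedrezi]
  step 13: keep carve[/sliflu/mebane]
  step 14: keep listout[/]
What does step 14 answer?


Answer: [palasi, sebep_ir, sliflu/]

Derivation:
$ keep listout /
= []
$ keep carve /sliflu
= ok
$ keep jot /sebep_ir jagra
= created
$ keep readout /sebep_ir
= jagra
$ keep jot /sebep_ir crix_up
= overwrote
$ keep carve /sliflu/wucrecub
= ok
$ keep jot /sliflu/tra steta
= created
$ keep jot /sliflu/vedrezi pi
= created
$ keep listout /sliflu/wucrecub
= []
$ keep shunt /sliflu/tra /palasi
= ok
$ keep jot /sliflu/vedrezi se
= overwrote
$ keep readout /sliflu/vedrezi
= se
$ keep carve /sliflu/mebane
= ok
$ keep listout /
= [palasi, sebep_ir, sliflu/]


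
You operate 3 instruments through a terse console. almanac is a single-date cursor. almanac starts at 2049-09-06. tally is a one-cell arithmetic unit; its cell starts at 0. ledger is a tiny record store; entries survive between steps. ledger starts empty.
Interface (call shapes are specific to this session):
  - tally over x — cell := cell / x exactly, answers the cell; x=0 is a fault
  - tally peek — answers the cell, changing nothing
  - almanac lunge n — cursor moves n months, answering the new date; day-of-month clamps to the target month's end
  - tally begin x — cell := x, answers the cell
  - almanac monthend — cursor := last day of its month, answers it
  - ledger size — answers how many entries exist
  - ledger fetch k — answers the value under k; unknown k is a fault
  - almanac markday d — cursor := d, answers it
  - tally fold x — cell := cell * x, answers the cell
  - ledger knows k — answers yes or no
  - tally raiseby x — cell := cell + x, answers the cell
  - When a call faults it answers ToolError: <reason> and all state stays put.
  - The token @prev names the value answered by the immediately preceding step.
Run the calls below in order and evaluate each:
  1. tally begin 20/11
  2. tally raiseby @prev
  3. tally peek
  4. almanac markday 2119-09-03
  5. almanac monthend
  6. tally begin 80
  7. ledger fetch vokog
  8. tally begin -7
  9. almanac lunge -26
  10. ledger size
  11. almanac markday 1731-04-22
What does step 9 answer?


Answer: 2117-07-30

Derivation:
Act: tally begin[20/11]
Obs: 20/11
Act: tally raiseby[@prev]
Obs: 40/11
Act: tally peek[]
Obs: 40/11
Act: almanac markday[2119-09-03]
Obs: 2119-09-03
Act: almanac monthend[]
Obs: 2119-09-30
Act: tally begin[80]
Obs: 80
Act: ledger fetch[vokog]
Obs: ToolError: no such key vokog
Act: tally begin[-7]
Obs: -7
Act: almanac lunge[-26]
Obs: 2117-07-30
Act: ledger size[]
Obs: 0
Act: almanac markday[1731-04-22]
Obs: 1731-04-22


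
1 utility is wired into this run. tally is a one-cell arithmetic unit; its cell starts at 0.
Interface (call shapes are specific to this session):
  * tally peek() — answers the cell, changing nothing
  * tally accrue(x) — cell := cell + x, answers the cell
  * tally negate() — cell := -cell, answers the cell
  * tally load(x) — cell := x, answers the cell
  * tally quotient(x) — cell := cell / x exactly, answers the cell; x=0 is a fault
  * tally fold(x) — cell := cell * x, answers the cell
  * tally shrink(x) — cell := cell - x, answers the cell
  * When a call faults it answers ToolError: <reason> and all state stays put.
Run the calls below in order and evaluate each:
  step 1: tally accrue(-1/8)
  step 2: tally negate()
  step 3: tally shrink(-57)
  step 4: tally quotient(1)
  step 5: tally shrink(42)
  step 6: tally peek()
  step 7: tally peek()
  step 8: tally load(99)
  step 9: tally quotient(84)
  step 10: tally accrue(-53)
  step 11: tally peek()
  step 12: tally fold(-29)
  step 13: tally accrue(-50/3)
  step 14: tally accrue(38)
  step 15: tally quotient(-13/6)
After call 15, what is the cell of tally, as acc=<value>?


>> tally accrue(x→-1/8)
<< -1/8
>> tally negate()
<< 1/8
>> tally shrink(x→-57)
<< 457/8
>> tally quotient(x→1)
<< 457/8
>> tally shrink(x→42)
<< 121/8
>> tally peek()
<< 121/8
>> tally peek()
<< 121/8
>> tally load(x→99)
<< 99
>> tally quotient(x→84)
<< 33/28
>> tally accrue(x→-53)
<< -1451/28
>> tally peek()
<< -1451/28
>> tally fold(x→-29)
<< 42079/28
>> tally accrue(x→-50/3)
<< 124837/84
>> tally accrue(x→38)
<< 128029/84
>> tally quotient(x→-13/6)
<< -128029/182

Answer: acc=-128029/182


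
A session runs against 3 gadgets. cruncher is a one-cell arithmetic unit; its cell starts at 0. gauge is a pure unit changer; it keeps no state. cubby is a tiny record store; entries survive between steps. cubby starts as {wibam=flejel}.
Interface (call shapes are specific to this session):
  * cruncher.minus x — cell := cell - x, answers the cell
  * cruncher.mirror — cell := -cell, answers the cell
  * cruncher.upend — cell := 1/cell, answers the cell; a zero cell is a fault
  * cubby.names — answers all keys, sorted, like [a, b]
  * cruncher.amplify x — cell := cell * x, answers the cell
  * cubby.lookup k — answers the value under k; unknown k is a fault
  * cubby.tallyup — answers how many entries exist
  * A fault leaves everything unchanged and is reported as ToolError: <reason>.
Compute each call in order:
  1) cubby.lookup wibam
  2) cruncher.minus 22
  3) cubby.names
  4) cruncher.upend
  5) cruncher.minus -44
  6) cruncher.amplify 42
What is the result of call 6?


Answer: 20307/11

Derivation:
→ cubby.lookup(k='wibam')
← flejel
→ cruncher.minus(x='22')
← -22
→ cubby.names()
← [wibam]
→ cruncher.upend()
← -1/22
→ cruncher.minus(x='-44')
← 967/22
→ cruncher.amplify(x='42')
← 20307/11


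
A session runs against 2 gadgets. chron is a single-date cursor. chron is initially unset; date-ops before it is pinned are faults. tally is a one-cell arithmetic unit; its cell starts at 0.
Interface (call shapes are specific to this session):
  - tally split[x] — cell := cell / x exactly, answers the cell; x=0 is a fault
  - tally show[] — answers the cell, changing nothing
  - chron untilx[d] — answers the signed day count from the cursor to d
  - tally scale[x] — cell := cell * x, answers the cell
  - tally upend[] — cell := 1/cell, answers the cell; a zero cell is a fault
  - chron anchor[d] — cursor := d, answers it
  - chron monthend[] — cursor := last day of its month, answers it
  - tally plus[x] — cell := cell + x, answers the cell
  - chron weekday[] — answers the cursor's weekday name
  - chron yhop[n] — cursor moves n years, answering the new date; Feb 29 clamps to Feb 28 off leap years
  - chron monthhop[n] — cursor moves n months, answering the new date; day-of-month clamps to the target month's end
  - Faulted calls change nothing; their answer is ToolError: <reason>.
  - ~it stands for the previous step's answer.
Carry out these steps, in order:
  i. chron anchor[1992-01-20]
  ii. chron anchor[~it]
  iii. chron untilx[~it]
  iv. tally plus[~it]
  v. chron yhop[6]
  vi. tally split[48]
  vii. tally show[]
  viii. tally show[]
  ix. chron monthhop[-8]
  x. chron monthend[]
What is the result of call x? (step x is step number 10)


-- 1. chron anchor(d→1992-01-20) == 1992-01-20
-- 2. chron anchor(d→~it) == 1992-01-20
-- 3. chron untilx(d→~it) == 0
-- 4. tally plus(x→~it) == 0
-- 5. chron yhop(n→6) == 1998-01-20
-- 6. tally split(x→48) == 0
-- 7. tally show() == 0
-- 8. tally show() == 0
-- 9. chron monthhop(n→-8) == 1997-05-20
-- 10. chron monthend() == 1997-05-31

Answer: 1997-05-31


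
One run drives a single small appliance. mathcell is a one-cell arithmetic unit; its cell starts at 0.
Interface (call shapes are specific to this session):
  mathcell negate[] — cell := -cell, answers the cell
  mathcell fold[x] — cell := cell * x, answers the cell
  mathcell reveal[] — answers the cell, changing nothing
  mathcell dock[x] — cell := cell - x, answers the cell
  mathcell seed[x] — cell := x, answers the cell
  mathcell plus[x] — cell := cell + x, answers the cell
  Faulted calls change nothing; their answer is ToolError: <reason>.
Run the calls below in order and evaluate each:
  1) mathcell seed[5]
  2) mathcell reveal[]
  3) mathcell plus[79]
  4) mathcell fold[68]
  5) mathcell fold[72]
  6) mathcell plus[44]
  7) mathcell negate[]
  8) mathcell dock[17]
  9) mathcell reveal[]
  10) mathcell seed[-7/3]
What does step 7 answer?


[in] mathcell seed x→5
[out] 5
[in] mathcell reveal
[out] 5
[in] mathcell plus x→79
[out] 84
[in] mathcell fold x→68
[out] 5712
[in] mathcell fold x→72
[out] 411264
[in] mathcell plus x→44
[out] 411308
[in] mathcell negate
[out] -411308
[in] mathcell dock x→17
[out] -411325
[in] mathcell reveal
[out] -411325
[in] mathcell seed x→-7/3
[out] -7/3

Answer: -411308


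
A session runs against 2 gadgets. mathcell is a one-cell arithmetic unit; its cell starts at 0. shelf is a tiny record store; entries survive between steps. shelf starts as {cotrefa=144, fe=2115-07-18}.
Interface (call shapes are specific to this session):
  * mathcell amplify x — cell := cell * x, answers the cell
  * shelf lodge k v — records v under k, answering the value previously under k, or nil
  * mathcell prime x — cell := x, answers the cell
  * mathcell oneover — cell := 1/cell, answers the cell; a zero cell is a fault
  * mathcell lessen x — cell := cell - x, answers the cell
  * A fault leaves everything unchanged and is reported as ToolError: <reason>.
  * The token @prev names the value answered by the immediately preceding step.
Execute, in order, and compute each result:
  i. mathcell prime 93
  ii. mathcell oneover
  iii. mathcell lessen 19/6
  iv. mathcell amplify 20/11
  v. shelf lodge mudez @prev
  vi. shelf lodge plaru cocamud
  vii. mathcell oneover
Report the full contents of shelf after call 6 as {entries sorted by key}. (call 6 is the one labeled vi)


Answer: {cotrefa=144, fe=2115-07-18, mudez=-5870/1023, plaru=cocamud}

Derivation:
# mathcell prime(93) => 93
# mathcell oneover() => 1/93
# mathcell lessen(19/6) => -587/186
# mathcell amplify(20/11) => -5870/1023
# shelf lodge(mudez, @prev) => nil
# shelf lodge(plaru, cocamud) => nil
# mathcell oneover() => -1023/5870


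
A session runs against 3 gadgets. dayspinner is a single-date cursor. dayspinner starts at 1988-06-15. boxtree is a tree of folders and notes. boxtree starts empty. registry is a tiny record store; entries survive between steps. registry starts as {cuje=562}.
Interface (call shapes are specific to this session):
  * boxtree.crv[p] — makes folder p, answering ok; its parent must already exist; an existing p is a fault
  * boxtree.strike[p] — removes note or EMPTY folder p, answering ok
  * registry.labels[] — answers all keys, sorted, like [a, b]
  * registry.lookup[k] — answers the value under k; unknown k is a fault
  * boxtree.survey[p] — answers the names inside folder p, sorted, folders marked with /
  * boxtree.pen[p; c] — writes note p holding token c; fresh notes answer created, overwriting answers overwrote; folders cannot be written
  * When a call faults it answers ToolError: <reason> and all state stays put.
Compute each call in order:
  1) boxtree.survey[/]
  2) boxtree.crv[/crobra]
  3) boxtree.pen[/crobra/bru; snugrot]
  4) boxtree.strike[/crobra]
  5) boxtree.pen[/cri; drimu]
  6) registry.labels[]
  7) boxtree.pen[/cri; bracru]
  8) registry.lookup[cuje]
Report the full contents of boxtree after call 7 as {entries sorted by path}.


Answer: {cri=bracru, crobra/, crobra/bru=snugrot}

Derivation:
CALL survey[p=/]
RET  []
CALL crv[p=/crobra]
RET  ok
CALL pen[p=/crobra/bru; c=snugrot]
RET  created
CALL strike[p=/crobra]
RET  ToolError: not empty
CALL pen[p=/cri; c=drimu]
RET  created
CALL labels[]
RET  [cuje]
CALL pen[p=/cri; c=bracru]
RET  overwrote
CALL lookup[k=cuje]
RET  562


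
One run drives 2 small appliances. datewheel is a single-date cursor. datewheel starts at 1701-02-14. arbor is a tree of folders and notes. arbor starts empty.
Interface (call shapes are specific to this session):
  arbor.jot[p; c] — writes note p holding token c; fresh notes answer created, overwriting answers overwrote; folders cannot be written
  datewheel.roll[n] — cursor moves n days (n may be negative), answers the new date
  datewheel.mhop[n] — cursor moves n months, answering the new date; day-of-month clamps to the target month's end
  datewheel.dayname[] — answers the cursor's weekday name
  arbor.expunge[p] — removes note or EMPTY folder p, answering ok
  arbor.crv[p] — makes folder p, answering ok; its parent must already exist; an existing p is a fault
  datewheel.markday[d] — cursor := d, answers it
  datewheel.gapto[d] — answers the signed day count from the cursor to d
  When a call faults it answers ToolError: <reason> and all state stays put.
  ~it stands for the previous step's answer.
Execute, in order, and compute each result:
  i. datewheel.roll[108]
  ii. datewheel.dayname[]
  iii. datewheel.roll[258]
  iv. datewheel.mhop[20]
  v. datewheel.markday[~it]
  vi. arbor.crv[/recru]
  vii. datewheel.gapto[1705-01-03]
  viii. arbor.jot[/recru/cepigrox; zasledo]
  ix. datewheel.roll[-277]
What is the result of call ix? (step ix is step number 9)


> datewheel.roll 108
= 1701-06-02
> datewheel.dayname
= Thursday
> datewheel.roll 258
= 1702-02-15
> datewheel.mhop 20
= 1703-10-15
> datewheel.markday ~it
= 1703-10-15
> arbor.crv /recru
= ok
> datewheel.gapto 1705-01-03
= 446
> arbor.jot /recru/cepigrox zasledo
= created
> datewheel.roll -277
= 1703-01-11

Answer: 1703-01-11


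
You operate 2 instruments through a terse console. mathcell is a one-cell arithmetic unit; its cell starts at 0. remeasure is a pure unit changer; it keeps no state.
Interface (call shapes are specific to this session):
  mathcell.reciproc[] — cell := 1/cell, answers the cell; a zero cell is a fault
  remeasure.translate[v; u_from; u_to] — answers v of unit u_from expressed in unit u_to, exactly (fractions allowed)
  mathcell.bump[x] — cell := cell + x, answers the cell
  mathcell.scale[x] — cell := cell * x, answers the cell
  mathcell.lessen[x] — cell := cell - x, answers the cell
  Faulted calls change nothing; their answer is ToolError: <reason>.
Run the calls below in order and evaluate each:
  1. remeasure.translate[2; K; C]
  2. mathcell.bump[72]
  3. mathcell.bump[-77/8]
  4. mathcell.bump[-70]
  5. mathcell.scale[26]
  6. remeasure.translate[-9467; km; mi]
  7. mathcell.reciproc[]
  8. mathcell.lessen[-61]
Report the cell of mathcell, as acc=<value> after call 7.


CALL remeasure.translate[2; K; C]
RET  -5423/20
CALL mathcell.bump[72]
RET  72
CALL mathcell.bump[-77/8]
RET  499/8
CALL mathcell.bump[-70]
RET  -61/8
CALL mathcell.scale[26]
RET  -793/4
CALL remeasure.translate[-9467; km; mi]
RET  -147921875/25146
CALL mathcell.reciproc[]
RET  -4/793
CALL mathcell.lessen[-61]
RET  48369/793

Answer: acc=-4/793


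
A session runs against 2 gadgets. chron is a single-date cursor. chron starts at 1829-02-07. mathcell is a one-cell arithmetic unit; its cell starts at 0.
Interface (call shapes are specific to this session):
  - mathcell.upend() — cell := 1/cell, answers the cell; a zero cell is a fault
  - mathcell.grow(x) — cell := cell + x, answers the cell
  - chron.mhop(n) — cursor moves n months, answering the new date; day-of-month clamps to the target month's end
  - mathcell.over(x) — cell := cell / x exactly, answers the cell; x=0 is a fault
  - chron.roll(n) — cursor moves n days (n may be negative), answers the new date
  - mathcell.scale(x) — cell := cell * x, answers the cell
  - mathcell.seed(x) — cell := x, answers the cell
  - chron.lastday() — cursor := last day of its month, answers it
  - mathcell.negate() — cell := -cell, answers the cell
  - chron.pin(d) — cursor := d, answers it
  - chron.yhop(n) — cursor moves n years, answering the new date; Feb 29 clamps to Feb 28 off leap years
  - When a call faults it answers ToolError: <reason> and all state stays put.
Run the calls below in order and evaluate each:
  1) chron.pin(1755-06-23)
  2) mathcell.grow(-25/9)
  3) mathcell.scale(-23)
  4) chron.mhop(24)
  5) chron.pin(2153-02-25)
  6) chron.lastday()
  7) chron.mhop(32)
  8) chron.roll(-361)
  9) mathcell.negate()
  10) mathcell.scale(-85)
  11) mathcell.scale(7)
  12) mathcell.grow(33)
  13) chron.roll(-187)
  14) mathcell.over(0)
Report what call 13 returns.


I run chron.pin(d: 1755-06-23), — result: 1755-06-23.
Using mathcell.grow(x: -25/9), — result: -25/9.
I run mathcell.scale(x: -23): 575/9.
I invoke chron.mhop(n: 24), giving 1757-06-23.
I run chron.pin(d: 2153-02-25), and get 2153-02-25.
Now I run chron.lastday(), and see 2153-02-28.
Now I run chron.mhop(n: 32), and observe 2155-10-28.
Using chron.roll(n: -361), which returns 2154-11-01.
Next I call mathcell.negate(), yielding -575/9.
I invoke mathcell.scale(x: -85), yielding 48875/9.
I call mathcell.scale(x: 7): 342125/9.
I try mathcell.grow(x: 33), and see 342422/9.
I run chron.roll(n: -187), which returns 2154-04-28.
Invoking mathcell.over(x: 0), and observe ToolError: division by zero.

Answer: 2154-04-28


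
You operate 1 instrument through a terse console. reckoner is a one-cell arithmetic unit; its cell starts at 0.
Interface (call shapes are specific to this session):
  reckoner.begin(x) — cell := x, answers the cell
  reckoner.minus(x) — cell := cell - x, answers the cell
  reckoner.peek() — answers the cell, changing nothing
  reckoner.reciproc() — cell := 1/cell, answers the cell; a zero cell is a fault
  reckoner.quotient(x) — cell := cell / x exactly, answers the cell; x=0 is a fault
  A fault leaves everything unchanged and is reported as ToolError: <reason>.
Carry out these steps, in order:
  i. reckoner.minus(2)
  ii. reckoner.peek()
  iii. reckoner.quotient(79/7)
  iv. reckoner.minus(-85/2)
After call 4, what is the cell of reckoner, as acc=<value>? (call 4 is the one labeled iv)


Answer: acc=6687/158

Derivation:
Using minus using x: 2, and see -2.
I run peek, which returns -2.
Using quotient using x: 79/7: -14/79.
I use minus using x: -85/2, and see 6687/158.


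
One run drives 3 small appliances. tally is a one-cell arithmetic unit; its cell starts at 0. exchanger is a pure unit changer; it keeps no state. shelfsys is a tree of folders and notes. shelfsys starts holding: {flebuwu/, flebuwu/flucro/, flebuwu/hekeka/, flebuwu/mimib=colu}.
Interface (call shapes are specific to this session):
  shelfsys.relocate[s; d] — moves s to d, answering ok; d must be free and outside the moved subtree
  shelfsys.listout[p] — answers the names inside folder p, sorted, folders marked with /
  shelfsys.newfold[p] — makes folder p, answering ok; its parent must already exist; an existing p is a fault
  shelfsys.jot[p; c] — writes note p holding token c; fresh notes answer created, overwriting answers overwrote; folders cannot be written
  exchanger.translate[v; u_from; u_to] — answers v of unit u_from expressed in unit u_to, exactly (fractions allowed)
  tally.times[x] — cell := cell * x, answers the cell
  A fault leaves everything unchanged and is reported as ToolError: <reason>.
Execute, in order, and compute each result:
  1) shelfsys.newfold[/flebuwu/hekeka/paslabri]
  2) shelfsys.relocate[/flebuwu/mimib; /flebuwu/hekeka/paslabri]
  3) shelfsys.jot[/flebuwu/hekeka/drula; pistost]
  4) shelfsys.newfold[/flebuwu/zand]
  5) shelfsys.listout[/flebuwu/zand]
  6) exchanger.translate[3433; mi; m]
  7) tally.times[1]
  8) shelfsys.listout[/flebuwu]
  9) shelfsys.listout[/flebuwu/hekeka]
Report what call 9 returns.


Answer: [drula, paslabri/]

Derivation:
CALL newfold[p→/flebuwu/hekeka/paslabri]
RET  ok
CALL relocate[s→/flebuwu/mimib; d→/flebuwu/hekeka/paslabri]
RET  ToolError: exists
CALL jot[p→/flebuwu/hekeka/drula; c→pistost]
RET  created
CALL newfold[p→/flebuwu/zand]
RET  ok
CALL listout[p→/flebuwu/zand]
RET  []
CALL translate[v→3433; u_from→mi; u_to→m]
RET  690609744/125
CALL times[x→1]
RET  0
CALL listout[p→/flebuwu]
RET  [flucro/, hekeka/, mimib, zand/]
CALL listout[p→/flebuwu/hekeka]
RET  [drula, paslabri/]
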